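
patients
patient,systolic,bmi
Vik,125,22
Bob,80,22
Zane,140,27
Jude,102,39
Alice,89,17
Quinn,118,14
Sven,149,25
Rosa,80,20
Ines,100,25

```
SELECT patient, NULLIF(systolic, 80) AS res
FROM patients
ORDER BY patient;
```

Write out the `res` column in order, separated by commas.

patient=Alice: systolic=89 vs 80: differ → 89
patient=Bob: systolic=80 vs 80: equal → NULL
patient=Ines: systolic=100 vs 80: differ → 100
patient=Jude: systolic=102 vs 80: differ → 102
patient=Quinn: systolic=118 vs 80: differ → 118
patient=Rosa: systolic=80 vs 80: equal → NULL
patient=Sven: systolic=149 vs 80: differ → 149
patient=Vik: systolic=125 vs 80: differ → 125
patient=Zane: systolic=140 vs 80: differ → 140

89, NULL, 100, 102, 118, NULL, 149, 125, 140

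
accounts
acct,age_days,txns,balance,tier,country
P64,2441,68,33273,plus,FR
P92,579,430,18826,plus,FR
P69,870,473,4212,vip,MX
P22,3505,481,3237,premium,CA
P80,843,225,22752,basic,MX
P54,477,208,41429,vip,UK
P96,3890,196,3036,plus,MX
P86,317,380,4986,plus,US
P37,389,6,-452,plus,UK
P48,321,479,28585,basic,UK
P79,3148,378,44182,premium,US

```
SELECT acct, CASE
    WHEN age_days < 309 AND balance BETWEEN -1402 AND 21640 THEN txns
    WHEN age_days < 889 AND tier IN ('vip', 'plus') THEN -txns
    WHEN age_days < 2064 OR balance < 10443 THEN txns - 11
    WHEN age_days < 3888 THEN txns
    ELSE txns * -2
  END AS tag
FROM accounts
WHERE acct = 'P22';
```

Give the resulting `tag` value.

470

acct = P22: age_days=3505, txns=481, balance=3237, tier=premium, country=CA.
age_days < 309 AND balance BETWEEN -1402 AND 21640 → false
age_days < 889 AND tier IN ('vip', 'plus') → false
age_days < 2064 OR balance < 10443 → true → 470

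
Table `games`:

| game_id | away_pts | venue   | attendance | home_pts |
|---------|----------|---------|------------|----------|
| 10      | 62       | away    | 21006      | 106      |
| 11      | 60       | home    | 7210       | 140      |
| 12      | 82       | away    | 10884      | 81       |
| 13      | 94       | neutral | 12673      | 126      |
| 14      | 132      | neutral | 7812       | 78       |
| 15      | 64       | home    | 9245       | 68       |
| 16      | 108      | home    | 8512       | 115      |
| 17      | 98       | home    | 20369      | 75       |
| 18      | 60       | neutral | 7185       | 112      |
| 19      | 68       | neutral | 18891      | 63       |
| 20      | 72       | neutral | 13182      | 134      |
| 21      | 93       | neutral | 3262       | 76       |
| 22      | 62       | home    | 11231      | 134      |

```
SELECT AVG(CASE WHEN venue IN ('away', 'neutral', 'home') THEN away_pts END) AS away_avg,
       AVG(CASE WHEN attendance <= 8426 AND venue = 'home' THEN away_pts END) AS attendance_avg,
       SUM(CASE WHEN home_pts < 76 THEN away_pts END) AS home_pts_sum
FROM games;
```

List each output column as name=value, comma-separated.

[away_avg: venue IN ('away', 'neutral', 'home')]
game_id=10: ✓ → 62
game_id=11: ✓ → 60
game_id=12: ✓ → 82
game_id=13: ✓ → 94
game_id=14: ✓ → 132
game_id=15: ✓ → 64
game_id=16: ✓ → 108
game_id=17: ✓ → 98
game_id=18: ✓ → 60
game_id=19: ✓ → 68
game_id=20: ✓ → 72
game_id=21: ✓ → 93
game_id=22: ✓ → 62
away_avg = (62 + 60 + 82 + 94 + 132 + 64 + 108 + 98 + 60 + 68 + 72 + 93 + 62) / 13 = 81.1538461538
—
[attendance_avg: attendance <= 8426 AND venue = 'home']
game_id=10: ✗
game_id=11: ✓ → 60
game_id=12: ✗
game_id=13: ✗
game_id=14: ✗
game_id=15: ✗
game_id=16: ✗
game_id=17: ✗
game_id=18: ✗
game_id=19: ✗
game_id=20: ✗
game_id=21: ✗
game_id=22: ✗
attendance_avg = 60
—
[home_pts_sum: home_pts < 76]
game_id=10: ✗
game_id=11: ✗
game_id=12: ✗
game_id=13: ✗
game_id=14: ✗
game_id=15: ✓ → 64
game_id=16: ✗
game_id=17: ✓ → 98
game_id=18: ✗
game_id=19: ✓ → 68
game_id=20: ✗
game_id=21: ✗
game_id=22: ✗
home_pts_sum = 64 + 98 + 68 = 230

away_avg=81.1538461538, attendance_avg=60, home_pts_sum=230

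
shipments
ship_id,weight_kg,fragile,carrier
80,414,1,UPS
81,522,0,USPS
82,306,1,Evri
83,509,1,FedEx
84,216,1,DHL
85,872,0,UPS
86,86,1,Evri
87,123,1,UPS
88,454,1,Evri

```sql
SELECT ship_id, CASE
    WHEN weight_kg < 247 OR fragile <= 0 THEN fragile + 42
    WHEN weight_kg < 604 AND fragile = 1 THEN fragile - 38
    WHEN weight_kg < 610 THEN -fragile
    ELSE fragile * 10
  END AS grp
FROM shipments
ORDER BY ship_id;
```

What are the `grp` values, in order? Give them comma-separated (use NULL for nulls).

-37, 42, -37, -37, 43, 42, 43, 43, -37

ship_id=80: weight_kg < 604 AND fragile = 1 → -37
ship_id=81: weight_kg < 247 OR fragile <= 0 → 42
ship_id=82: weight_kg < 604 AND fragile = 1 → -37
ship_id=83: weight_kg < 604 AND fragile = 1 → -37
ship_id=84: weight_kg < 247 OR fragile <= 0 → 43
ship_id=85: weight_kg < 247 OR fragile <= 0 → 42
ship_id=86: weight_kg < 247 OR fragile <= 0 → 43
ship_id=87: weight_kg < 247 OR fragile <= 0 → 43
ship_id=88: weight_kg < 604 AND fragile = 1 → -37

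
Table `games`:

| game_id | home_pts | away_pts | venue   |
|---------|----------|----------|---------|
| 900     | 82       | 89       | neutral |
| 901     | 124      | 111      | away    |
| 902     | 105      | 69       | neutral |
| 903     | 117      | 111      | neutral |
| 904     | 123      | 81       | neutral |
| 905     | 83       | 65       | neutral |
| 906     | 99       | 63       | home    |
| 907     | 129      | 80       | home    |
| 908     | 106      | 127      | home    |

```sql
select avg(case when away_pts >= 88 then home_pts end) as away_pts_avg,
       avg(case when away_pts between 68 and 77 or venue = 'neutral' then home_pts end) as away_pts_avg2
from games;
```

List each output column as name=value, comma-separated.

away_pts_avg=107.25, away_pts_avg2=102

[away_pts_avg: away_pts >= 88]
game_id=900: ✓ → 82
game_id=901: ✓ → 124
game_id=902: ✗
game_id=903: ✓ → 117
game_id=904: ✗
game_id=905: ✗
game_id=906: ✗
game_id=907: ✗
game_id=908: ✓ → 106
away_pts_avg = (82 + 124 + 117 + 106) / 4 = 107.25
—
[away_pts_avg2: away_pts between 68 and 77 or venue = 'neutral']
game_id=900: ✓ → 82
game_id=901: ✗
game_id=902: ✓ → 105
game_id=903: ✓ → 117
game_id=904: ✓ → 123
game_id=905: ✓ → 83
game_id=906: ✗
game_id=907: ✗
game_id=908: ✗
away_pts_avg2 = (82 + 105 + 117 + 123 + 83) / 5 = 102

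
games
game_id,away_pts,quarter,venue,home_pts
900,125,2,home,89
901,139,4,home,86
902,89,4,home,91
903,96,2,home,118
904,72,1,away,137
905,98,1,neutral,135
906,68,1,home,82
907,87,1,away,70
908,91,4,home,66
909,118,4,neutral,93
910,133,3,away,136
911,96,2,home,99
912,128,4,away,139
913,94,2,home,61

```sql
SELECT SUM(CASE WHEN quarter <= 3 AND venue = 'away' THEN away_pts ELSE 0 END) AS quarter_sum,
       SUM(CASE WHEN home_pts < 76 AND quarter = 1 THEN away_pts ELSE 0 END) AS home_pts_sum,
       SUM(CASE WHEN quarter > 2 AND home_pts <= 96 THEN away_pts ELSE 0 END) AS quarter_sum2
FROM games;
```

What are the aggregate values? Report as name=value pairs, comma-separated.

quarter_sum=292, home_pts_sum=87, quarter_sum2=437

[quarter_sum: quarter <= 3 AND venue = 'away']
game_id=900: ✗
game_id=901: ✗
game_id=902: ✗
game_id=903: ✗
game_id=904: ✓ → 72
game_id=905: ✗
game_id=906: ✗
game_id=907: ✓ → 87
game_id=908: ✗
game_id=909: ✗
game_id=910: ✓ → 133
game_id=911: ✗
game_id=912: ✗
game_id=913: ✗
quarter_sum = 72 + 87 + 133 = 292
—
[home_pts_sum: home_pts < 76 AND quarter = 1]
game_id=900: ✗
game_id=901: ✗
game_id=902: ✗
game_id=903: ✗
game_id=904: ✗
game_id=905: ✗
game_id=906: ✗
game_id=907: ✓ → 87
game_id=908: ✗
game_id=909: ✗
game_id=910: ✗
game_id=911: ✗
game_id=912: ✗
game_id=913: ✗
home_pts_sum = 87
—
[quarter_sum2: quarter > 2 AND home_pts <= 96]
game_id=900: ✗
game_id=901: ✓ → 139
game_id=902: ✓ → 89
game_id=903: ✗
game_id=904: ✗
game_id=905: ✗
game_id=906: ✗
game_id=907: ✗
game_id=908: ✓ → 91
game_id=909: ✓ → 118
game_id=910: ✗
game_id=911: ✗
game_id=912: ✗
game_id=913: ✗
quarter_sum2 = 139 + 89 + 91 + 118 = 437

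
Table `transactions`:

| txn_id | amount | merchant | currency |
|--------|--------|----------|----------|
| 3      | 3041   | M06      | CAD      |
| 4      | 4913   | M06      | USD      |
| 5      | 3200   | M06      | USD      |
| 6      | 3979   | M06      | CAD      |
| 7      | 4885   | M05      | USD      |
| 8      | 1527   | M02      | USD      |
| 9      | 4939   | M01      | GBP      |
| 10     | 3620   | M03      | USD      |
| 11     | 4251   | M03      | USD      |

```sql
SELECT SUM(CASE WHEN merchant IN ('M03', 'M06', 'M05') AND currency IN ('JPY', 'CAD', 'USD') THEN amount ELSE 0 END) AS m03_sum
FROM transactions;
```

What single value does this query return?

txn_id=3: ✓ → 3041
txn_id=4: ✓ → 4913
txn_id=5: ✓ → 3200
txn_id=6: ✓ → 3979
txn_id=7: ✓ → 4885
txn_id=8: ✗
txn_id=9: ✗
txn_id=10: ✓ → 3620
txn_id=11: ✓ → 4251
m03_sum = 3041 + 4913 + 3200 + 3979 + 4885 + 3620 + 4251 = 27889

27889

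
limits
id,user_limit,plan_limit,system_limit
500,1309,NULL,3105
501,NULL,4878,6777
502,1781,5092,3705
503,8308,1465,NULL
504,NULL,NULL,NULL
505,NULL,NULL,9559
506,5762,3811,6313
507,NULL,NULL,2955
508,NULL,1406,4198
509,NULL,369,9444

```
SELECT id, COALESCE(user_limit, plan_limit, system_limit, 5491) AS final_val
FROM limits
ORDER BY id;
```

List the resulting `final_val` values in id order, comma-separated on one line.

1309, 4878, 1781, 8308, 5491, 9559, 5762, 2955, 1406, 369

id=500: user_limit=1309 → 1309
id=501: user_limit=NULL, plan_limit=4878 → 4878
id=502: user_limit=1781 → 1781
id=503: user_limit=8308 → 8308
id=504: user_limit=NULL, plan_limit=NULL, system_limit=NULL, → literal 5491 → 5491
id=505: user_limit=NULL, plan_limit=NULL, system_limit=9559 → 9559
id=506: user_limit=5762 → 5762
id=507: user_limit=NULL, plan_limit=NULL, system_limit=2955 → 2955
id=508: user_limit=NULL, plan_limit=1406 → 1406
id=509: user_limit=NULL, plan_limit=369 → 369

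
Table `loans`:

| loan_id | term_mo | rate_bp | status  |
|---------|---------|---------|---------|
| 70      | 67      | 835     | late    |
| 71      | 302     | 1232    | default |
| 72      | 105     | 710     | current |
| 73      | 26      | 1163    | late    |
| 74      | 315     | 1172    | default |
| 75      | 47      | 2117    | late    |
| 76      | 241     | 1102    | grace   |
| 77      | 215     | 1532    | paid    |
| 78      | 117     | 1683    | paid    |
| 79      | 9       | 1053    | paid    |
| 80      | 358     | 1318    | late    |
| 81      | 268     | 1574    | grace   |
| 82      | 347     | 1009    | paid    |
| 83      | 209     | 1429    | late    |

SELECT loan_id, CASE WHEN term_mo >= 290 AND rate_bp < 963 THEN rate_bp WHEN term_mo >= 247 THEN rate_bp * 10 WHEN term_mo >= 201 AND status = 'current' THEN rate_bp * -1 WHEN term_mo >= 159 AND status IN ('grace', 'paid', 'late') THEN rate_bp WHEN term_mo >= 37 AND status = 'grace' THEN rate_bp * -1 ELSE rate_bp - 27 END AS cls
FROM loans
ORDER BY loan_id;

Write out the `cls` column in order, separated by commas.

808, 12320, 683, 1136, 11720, 2090, 1102, 1532, 1656, 1026, 13180, 15740, 10090, 1429

loan_id=70: ELSE → 808
loan_id=71: term_mo >= 247 → 12320
loan_id=72: ELSE → 683
loan_id=73: ELSE → 1136
loan_id=74: term_mo >= 247 → 11720
loan_id=75: ELSE → 2090
loan_id=76: term_mo >= 159 AND status IN ('grace', 'paid', 'late') → 1102
loan_id=77: term_mo >= 159 AND status IN ('grace', 'paid', 'late') → 1532
loan_id=78: ELSE → 1656
loan_id=79: ELSE → 1026
loan_id=80: term_mo >= 247 → 13180
loan_id=81: term_mo >= 247 → 15740
loan_id=82: term_mo >= 247 → 10090
loan_id=83: term_mo >= 159 AND status IN ('grace', 'paid', 'late') → 1429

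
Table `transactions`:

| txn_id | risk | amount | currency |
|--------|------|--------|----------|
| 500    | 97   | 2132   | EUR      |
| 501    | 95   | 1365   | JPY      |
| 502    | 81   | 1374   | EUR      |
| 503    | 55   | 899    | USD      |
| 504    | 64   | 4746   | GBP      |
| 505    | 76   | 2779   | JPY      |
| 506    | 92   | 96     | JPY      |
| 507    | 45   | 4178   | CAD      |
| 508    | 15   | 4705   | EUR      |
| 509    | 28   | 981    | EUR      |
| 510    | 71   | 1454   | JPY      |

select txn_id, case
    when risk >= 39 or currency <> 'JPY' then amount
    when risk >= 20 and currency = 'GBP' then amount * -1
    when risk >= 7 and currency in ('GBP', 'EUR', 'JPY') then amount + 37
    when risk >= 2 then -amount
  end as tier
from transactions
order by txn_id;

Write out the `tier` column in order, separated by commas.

2132, 1365, 1374, 899, 4746, 2779, 96, 4178, 4705, 981, 1454

txn_id=500: risk >= 39 or currency <> 'JPY' → 2132
txn_id=501: risk >= 39 or currency <> 'JPY' → 1365
txn_id=502: risk >= 39 or currency <> 'JPY' → 1374
txn_id=503: risk >= 39 or currency <> 'JPY' → 899
txn_id=504: risk >= 39 or currency <> 'JPY' → 4746
txn_id=505: risk >= 39 or currency <> 'JPY' → 2779
txn_id=506: risk >= 39 or currency <> 'JPY' → 96
txn_id=507: risk >= 39 or currency <> 'JPY' → 4178
txn_id=508: risk >= 39 or currency <> 'JPY' → 4705
txn_id=509: risk >= 39 or currency <> 'JPY' → 981
txn_id=510: risk >= 39 or currency <> 'JPY' → 1454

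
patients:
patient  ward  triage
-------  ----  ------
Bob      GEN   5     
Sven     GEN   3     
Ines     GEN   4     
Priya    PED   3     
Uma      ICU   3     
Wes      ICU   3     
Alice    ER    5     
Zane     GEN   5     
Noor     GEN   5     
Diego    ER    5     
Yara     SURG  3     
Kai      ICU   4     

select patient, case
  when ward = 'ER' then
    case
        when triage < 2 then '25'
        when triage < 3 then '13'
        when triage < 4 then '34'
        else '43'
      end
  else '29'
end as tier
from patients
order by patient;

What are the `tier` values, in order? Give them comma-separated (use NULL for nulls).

43, 29, 43, 29, 29, 29, 29, 29, 29, 29, 29, 29

patient=Alice: ward='ER' → inner[ELSE] → 43
patient=Bob: ward='GEN' → outer ELSE → 29
patient=Diego: ward='ER' → inner[ELSE] → 43
patient=Ines: ward='GEN' → outer ELSE → 29
patient=Kai: ward='ICU' → outer ELSE → 29
patient=Noor: ward='GEN' → outer ELSE → 29
patient=Priya: ward='PED' → outer ELSE → 29
patient=Sven: ward='GEN' → outer ELSE → 29
patient=Uma: ward='ICU' → outer ELSE → 29
patient=Wes: ward='ICU' → outer ELSE → 29
patient=Yara: ward='SURG' → outer ELSE → 29
patient=Zane: ward='GEN' → outer ELSE → 29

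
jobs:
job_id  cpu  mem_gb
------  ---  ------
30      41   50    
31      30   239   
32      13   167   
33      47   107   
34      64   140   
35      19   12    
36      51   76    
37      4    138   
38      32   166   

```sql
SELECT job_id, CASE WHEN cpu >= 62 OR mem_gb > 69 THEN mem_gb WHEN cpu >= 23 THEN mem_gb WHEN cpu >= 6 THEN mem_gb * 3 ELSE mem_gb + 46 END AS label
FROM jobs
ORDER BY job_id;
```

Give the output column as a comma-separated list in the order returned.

50, 239, 167, 107, 140, 36, 76, 138, 166

job_id=30: cpu >= 23 → 50
job_id=31: cpu >= 62 OR mem_gb > 69 → 239
job_id=32: cpu >= 62 OR mem_gb > 69 → 167
job_id=33: cpu >= 62 OR mem_gb > 69 → 107
job_id=34: cpu >= 62 OR mem_gb > 69 → 140
job_id=35: cpu >= 6 → 36
job_id=36: cpu >= 62 OR mem_gb > 69 → 76
job_id=37: cpu >= 62 OR mem_gb > 69 → 138
job_id=38: cpu >= 62 OR mem_gb > 69 → 166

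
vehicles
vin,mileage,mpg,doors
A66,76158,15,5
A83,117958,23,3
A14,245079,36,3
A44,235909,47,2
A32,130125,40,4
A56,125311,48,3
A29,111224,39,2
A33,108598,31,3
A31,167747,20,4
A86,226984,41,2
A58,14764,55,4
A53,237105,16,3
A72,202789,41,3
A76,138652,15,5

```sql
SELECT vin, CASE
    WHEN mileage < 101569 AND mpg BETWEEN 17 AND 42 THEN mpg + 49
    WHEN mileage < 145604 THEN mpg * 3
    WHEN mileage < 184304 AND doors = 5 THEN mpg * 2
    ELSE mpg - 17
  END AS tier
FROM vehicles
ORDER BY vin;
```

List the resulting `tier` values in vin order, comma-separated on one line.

vin=A14: ELSE → 19
vin=A29: mileage < 145604 → 117
vin=A31: ELSE → 3
vin=A32: mileage < 145604 → 120
vin=A33: mileage < 145604 → 93
vin=A44: ELSE → 30
vin=A53: ELSE → -1
vin=A56: mileage < 145604 → 144
vin=A58: mileage < 145604 → 165
vin=A66: mileage < 145604 → 45
vin=A72: ELSE → 24
vin=A76: mileage < 145604 → 45
vin=A83: mileage < 145604 → 69
vin=A86: ELSE → 24

19, 117, 3, 120, 93, 30, -1, 144, 165, 45, 24, 45, 69, 24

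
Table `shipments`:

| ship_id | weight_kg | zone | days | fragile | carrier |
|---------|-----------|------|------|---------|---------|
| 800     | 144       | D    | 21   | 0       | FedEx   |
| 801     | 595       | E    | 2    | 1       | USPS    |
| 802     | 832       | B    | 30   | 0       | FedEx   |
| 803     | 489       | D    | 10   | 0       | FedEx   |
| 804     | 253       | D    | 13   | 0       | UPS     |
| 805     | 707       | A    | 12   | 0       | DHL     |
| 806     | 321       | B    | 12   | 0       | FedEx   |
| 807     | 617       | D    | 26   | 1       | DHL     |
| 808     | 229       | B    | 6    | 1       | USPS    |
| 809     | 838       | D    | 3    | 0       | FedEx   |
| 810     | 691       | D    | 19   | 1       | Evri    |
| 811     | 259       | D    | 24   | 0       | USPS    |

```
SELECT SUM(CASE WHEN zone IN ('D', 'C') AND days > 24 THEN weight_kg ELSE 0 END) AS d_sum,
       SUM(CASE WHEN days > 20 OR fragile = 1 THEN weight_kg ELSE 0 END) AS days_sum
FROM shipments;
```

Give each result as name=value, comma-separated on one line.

d_sum=617, days_sum=3367

[d_sum: zone IN ('D', 'C') AND days > 24]
ship_id=800: ✗
ship_id=801: ✗
ship_id=802: ✗
ship_id=803: ✗
ship_id=804: ✗
ship_id=805: ✗
ship_id=806: ✗
ship_id=807: ✓ → 617
ship_id=808: ✗
ship_id=809: ✗
ship_id=810: ✗
ship_id=811: ✗
d_sum = 617
—
[days_sum: days > 20 OR fragile = 1]
ship_id=800: ✓ → 144
ship_id=801: ✓ → 595
ship_id=802: ✓ → 832
ship_id=803: ✗
ship_id=804: ✗
ship_id=805: ✗
ship_id=806: ✗
ship_id=807: ✓ → 617
ship_id=808: ✓ → 229
ship_id=809: ✗
ship_id=810: ✓ → 691
ship_id=811: ✓ → 259
days_sum = 144 + 595 + 832 + 617 + 229 + 691 + 259 = 3367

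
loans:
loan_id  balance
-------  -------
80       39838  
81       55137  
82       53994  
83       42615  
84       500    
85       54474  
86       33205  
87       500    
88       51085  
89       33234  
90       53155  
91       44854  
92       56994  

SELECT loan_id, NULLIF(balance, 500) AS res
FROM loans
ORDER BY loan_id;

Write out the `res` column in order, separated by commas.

loan_id=80: balance=39838 vs 500: differ → 39838
loan_id=81: balance=55137 vs 500: differ → 55137
loan_id=82: balance=53994 vs 500: differ → 53994
loan_id=83: balance=42615 vs 500: differ → 42615
loan_id=84: balance=500 vs 500: equal → NULL
loan_id=85: balance=54474 vs 500: differ → 54474
loan_id=86: balance=33205 vs 500: differ → 33205
loan_id=87: balance=500 vs 500: equal → NULL
loan_id=88: balance=51085 vs 500: differ → 51085
loan_id=89: balance=33234 vs 500: differ → 33234
loan_id=90: balance=53155 vs 500: differ → 53155
loan_id=91: balance=44854 vs 500: differ → 44854
loan_id=92: balance=56994 vs 500: differ → 56994

39838, 55137, 53994, 42615, NULL, 54474, 33205, NULL, 51085, 33234, 53155, 44854, 56994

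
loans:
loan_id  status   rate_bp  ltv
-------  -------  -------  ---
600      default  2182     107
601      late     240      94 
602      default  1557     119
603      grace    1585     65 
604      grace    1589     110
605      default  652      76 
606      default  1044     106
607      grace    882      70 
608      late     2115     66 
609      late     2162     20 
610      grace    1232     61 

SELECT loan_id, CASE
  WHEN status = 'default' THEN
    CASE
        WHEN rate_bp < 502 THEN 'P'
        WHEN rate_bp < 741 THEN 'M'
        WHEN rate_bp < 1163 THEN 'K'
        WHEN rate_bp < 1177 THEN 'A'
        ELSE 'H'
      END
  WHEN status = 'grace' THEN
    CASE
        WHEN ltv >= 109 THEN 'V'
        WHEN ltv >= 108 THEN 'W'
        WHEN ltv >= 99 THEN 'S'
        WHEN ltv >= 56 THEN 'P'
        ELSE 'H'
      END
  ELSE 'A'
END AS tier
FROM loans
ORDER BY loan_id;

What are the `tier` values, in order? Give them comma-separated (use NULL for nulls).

H, A, H, P, V, M, K, P, A, A, P

loan_id=600: status='default' → inner[ELSE] → H
loan_id=601: status='late' → outer ELSE → A
loan_id=602: status='default' → inner[ELSE] → H
loan_id=603: status='grace' → inner[ltv >= 56] → P
loan_id=604: status='grace' → inner[ltv >= 109] → V
loan_id=605: status='default' → inner[rate_bp < 741] → M
loan_id=606: status='default' → inner[rate_bp < 1163] → K
loan_id=607: status='grace' → inner[ltv >= 56] → P
loan_id=608: status='late' → outer ELSE → A
loan_id=609: status='late' → outer ELSE → A
loan_id=610: status='grace' → inner[ltv >= 56] → P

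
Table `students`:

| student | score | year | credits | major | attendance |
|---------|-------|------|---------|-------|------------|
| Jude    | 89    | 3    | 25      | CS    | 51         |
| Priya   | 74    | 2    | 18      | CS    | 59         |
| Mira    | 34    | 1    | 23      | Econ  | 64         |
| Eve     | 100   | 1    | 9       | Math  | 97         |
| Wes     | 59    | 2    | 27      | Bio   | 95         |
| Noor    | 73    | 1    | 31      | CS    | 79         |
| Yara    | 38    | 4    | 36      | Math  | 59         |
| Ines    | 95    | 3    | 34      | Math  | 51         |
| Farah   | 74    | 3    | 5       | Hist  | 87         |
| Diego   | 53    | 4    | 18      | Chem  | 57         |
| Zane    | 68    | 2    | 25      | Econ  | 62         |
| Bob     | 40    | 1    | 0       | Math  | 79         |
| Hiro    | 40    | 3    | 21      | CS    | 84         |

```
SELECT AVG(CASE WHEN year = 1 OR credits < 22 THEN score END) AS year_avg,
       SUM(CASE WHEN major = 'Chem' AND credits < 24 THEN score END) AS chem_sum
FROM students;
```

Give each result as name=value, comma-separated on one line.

[year_avg: year = 1 OR credits < 22]
student=Jude: ✗
student=Priya: ✓ → 74
student=Mira: ✓ → 34
student=Eve: ✓ → 100
student=Wes: ✗
student=Noor: ✓ → 73
student=Yara: ✗
student=Ines: ✗
student=Farah: ✓ → 74
student=Diego: ✓ → 53
student=Zane: ✗
student=Bob: ✓ → 40
student=Hiro: ✓ → 40
year_avg = (74 + 34 + 100 + 73 + 74 + 53 + 40 + 40) / 8 = 61
—
[chem_sum: major = 'Chem' AND credits < 24]
student=Jude: ✗
student=Priya: ✗
student=Mira: ✗
student=Eve: ✗
student=Wes: ✗
student=Noor: ✗
student=Yara: ✗
student=Ines: ✗
student=Farah: ✗
student=Diego: ✓ → 53
student=Zane: ✗
student=Bob: ✗
student=Hiro: ✗
chem_sum = 53

year_avg=61, chem_sum=53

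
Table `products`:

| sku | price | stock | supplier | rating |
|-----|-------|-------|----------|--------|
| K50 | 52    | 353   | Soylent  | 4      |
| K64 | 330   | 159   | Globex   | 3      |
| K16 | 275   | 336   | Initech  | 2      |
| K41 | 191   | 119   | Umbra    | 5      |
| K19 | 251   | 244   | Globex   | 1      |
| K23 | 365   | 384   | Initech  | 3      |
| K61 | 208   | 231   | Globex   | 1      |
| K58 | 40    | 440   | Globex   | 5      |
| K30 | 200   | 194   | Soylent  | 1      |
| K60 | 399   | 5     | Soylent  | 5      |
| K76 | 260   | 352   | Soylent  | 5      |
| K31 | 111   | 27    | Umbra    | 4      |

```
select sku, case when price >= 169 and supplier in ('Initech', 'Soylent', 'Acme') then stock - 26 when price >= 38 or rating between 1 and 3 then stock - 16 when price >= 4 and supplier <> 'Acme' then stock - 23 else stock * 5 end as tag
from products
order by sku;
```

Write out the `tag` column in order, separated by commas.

310, 228, 358, 168, 11, 103, 337, 424, -21, 215, 143, 326

sku=K16: price >= 169 and supplier in ('Initech', 'Soylent', 'Acme') → 310
sku=K19: price >= 38 or rating between 1 and 3 → 228
sku=K23: price >= 169 and supplier in ('Initech', 'Soylent', 'Acme') → 358
sku=K30: price >= 169 and supplier in ('Initech', 'Soylent', 'Acme') → 168
sku=K31: price >= 38 or rating between 1 and 3 → 11
sku=K41: price >= 38 or rating between 1 and 3 → 103
sku=K50: price >= 38 or rating between 1 and 3 → 337
sku=K58: price >= 38 or rating between 1 and 3 → 424
sku=K60: price >= 169 and supplier in ('Initech', 'Soylent', 'Acme') → -21
sku=K61: price >= 38 or rating between 1 and 3 → 215
sku=K64: price >= 38 or rating between 1 and 3 → 143
sku=K76: price >= 169 and supplier in ('Initech', 'Soylent', 'Acme') → 326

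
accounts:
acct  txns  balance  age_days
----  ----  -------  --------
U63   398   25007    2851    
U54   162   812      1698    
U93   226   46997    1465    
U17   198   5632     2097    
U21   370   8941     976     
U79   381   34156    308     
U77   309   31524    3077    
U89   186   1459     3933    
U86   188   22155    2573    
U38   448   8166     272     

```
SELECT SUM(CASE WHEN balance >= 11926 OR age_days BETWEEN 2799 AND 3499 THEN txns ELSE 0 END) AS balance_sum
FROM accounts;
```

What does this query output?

1502

acct=U63: ✓ → 398
acct=U54: ✗
acct=U93: ✓ → 226
acct=U17: ✗
acct=U21: ✗
acct=U79: ✓ → 381
acct=U77: ✓ → 309
acct=U89: ✗
acct=U86: ✓ → 188
acct=U38: ✗
balance_sum = 398 + 226 + 381 + 309 + 188 = 1502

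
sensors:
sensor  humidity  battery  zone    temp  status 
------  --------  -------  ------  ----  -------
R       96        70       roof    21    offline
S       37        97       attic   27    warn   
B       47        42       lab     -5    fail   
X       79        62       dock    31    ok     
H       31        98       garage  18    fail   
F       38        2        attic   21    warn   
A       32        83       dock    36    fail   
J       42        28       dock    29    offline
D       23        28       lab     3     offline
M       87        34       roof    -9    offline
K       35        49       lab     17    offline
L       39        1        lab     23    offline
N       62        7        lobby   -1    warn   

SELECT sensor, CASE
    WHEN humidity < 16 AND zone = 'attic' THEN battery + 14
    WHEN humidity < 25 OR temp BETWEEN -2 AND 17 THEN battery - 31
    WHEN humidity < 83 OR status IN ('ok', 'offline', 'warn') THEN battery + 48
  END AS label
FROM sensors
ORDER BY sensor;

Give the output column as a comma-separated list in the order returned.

131, 90, -3, 50, 146, 76, 18, 49, 82, -24, 118, 145, 110

sensor=A: humidity < 83 OR status IN ('ok', 'offline', 'warn') → 131
sensor=B: humidity < 83 OR status IN ('ok', 'offline', 'warn') → 90
sensor=D: humidity < 25 OR temp BETWEEN -2 AND 17 → -3
sensor=F: humidity < 83 OR status IN ('ok', 'offline', 'warn') → 50
sensor=H: humidity < 83 OR status IN ('ok', 'offline', 'warn') → 146
sensor=J: humidity < 83 OR status IN ('ok', 'offline', 'warn') → 76
sensor=K: humidity < 25 OR temp BETWEEN -2 AND 17 → 18
sensor=L: humidity < 83 OR status IN ('ok', 'offline', 'warn') → 49
sensor=M: humidity < 83 OR status IN ('ok', 'offline', 'warn') → 82
sensor=N: humidity < 25 OR temp BETWEEN -2 AND 17 → -24
sensor=R: humidity < 83 OR status IN ('ok', 'offline', 'warn') → 118
sensor=S: humidity < 83 OR status IN ('ok', 'offline', 'warn') → 145
sensor=X: humidity < 83 OR status IN ('ok', 'offline', 'warn') → 110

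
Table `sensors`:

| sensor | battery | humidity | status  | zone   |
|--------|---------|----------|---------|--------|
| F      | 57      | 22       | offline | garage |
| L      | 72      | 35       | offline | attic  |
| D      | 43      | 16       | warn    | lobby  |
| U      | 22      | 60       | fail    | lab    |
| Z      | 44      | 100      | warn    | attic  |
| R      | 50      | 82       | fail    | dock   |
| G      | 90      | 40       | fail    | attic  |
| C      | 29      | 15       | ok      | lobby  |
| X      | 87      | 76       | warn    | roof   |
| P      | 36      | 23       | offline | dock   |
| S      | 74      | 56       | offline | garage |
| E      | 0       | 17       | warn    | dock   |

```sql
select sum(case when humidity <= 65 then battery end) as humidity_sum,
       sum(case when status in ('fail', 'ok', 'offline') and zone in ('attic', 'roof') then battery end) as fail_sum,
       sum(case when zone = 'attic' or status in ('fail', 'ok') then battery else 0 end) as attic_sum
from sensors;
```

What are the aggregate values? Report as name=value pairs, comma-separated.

[humidity_sum: humidity <= 65]
sensor=F: ✓ → 57
sensor=L: ✓ → 72
sensor=D: ✓ → 43
sensor=U: ✓ → 22
sensor=Z: ✗
sensor=R: ✗
sensor=G: ✓ → 90
sensor=C: ✓ → 29
sensor=X: ✗
sensor=P: ✓ → 36
sensor=S: ✓ → 74
sensor=E: ✓ → 0
humidity_sum = 57 + 72 + 43 + 22 + 90 + 29 + 36 + 74 = 423
—
[fail_sum: status in ('fail', 'ok', 'offline') and zone in ('attic', 'roof')]
sensor=F: ✗
sensor=L: ✓ → 72
sensor=D: ✗
sensor=U: ✗
sensor=Z: ✗
sensor=R: ✗
sensor=G: ✓ → 90
sensor=C: ✗
sensor=X: ✗
sensor=P: ✗
sensor=S: ✗
sensor=E: ✗
fail_sum = 72 + 90 = 162
—
[attic_sum: zone = 'attic' or status in ('fail', 'ok')]
sensor=F: ✗
sensor=L: ✓ → 72
sensor=D: ✗
sensor=U: ✓ → 22
sensor=Z: ✓ → 44
sensor=R: ✓ → 50
sensor=G: ✓ → 90
sensor=C: ✓ → 29
sensor=X: ✗
sensor=P: ✗
sensor=S: ✗
sensor=E: ✗
attic_sum = 72 + 22 + 44 + 50 + 90 + 29 = 307

humidity_sum=423, fail_sum=162, attic_sum=307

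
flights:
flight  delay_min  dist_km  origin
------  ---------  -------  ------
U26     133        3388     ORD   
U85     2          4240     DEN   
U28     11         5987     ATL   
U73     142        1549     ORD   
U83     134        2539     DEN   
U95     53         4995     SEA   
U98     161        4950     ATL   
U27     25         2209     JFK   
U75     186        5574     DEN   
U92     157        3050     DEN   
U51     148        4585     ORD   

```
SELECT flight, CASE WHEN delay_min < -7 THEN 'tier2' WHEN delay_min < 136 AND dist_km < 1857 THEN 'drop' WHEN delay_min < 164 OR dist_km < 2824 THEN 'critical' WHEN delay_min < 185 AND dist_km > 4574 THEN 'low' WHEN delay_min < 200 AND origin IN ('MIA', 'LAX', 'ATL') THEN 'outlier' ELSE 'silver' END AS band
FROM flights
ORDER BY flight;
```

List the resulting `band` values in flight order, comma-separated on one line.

flight=U26: delay_min < 164 OR dist_km < 2824 → critical
flight=U27: delay_min < 164 OR dist_km < 2824 → critical
flight=U28: delay_min < 164 OR dist_km < 2824 → critical
flight=U51: delay_min < 164 OR dist_km < 2824 → critical
flight=U73: delay_min < 164 OR dist_km < 2824 → critical
flight=U75: ELSE → silver
flight=U83: delay_min < 164 OR dist_km < 2824 → critical
flight=U85: delay_min < 164 OR dist_km < 2824 → critical
flight=U92: delay_min < 164 OR dist_km < 2824 → critical
flight=U95: delay_min < 164 OR dist_km < 2824 → critical
flight=U98: delay_min < 164 OR dist_km < 2824 → critical

critical, critical, critical, critical, critical, silver, critical, critical, critical, critical, critical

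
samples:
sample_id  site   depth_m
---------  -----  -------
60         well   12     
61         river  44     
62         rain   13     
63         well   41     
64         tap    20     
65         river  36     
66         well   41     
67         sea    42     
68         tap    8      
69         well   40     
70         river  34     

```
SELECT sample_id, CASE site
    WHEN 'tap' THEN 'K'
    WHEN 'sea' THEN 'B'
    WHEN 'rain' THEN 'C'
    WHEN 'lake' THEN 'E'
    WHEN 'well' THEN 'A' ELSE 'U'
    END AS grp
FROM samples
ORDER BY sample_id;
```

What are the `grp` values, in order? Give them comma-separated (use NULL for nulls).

A, U, C, A, K, U, A, B, K, A, U

sample_id=60: site='well' → A
sample_id=61: ELSE → U
sample_id=62: site='rain' → C
sample_id=63: site='well' → A
sample_id=64: site='tap' → K
sample_id=65: ELSE → U
sample_id=66: site='well' → A
sample_id=67: site='sea' → B
sample_id=68: site='tap' → K
sample_id=69: site='well' → A
sample_id=70: ELSE → U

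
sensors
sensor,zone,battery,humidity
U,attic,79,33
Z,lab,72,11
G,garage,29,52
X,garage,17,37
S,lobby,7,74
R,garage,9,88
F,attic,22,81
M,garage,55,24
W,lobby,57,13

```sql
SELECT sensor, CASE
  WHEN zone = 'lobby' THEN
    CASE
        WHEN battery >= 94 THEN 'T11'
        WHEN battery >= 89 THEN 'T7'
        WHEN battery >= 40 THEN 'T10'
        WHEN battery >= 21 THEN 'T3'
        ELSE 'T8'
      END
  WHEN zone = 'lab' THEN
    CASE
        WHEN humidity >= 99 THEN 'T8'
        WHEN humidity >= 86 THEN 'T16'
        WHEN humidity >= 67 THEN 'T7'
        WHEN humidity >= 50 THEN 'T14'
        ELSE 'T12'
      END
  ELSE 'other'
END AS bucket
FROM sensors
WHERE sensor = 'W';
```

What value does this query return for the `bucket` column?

T10

sensor = W: zone=lobby, battery=57, humidity=13.
zone='lobby' → inner[battery >= 40] → T10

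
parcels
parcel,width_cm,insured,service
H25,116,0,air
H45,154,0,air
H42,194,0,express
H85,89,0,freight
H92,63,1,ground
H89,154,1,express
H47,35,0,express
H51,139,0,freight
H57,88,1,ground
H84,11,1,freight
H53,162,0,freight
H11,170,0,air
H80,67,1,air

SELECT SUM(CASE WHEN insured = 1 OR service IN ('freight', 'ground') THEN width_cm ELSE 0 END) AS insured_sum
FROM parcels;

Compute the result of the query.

parcel=H25: ✗
parcel=H45: ✗
parcel=H42: ✗
parcel=H85: ✓ → 89
parcel=H92: ✓ → 63
parcel=H89: ✓ → 154
parcel=H47: ✗
parcel=H51: ✓ → 139
parcel=H57: ✓ → 88
parcel=H84: ✓ → 11
parcel=H53: ✓ → 162
parcel=H11: ✗
parcel=H80: ✓ → 67
insured_sum = 89 + 63 + 154 + 139 + 88 + 11 + 162 + 67 = 773

773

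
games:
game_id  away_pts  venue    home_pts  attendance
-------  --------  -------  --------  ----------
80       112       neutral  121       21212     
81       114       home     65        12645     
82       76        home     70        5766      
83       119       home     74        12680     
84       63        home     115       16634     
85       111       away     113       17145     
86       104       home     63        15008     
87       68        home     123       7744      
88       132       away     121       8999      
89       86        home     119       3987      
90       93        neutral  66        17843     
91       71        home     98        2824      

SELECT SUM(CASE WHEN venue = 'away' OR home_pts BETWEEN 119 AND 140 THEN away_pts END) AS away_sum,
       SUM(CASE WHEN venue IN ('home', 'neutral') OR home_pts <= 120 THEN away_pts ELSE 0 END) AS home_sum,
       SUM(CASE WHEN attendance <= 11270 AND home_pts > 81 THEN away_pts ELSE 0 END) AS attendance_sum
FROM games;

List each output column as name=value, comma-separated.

[away_sum: venue = 'away' OR home_pts BETWEEN 119 AND 140]
game_id=80: ✓ → 112
game_id=81: ✗
game_id=82: ✗
game_id=83: ✗
game_id=84: ✗
game_id=85: ✓ → 111
game_id=86: ✗
game_id=87: ✓ → 68
game_id=88: ✓ → 132
game_id=89: ✓ → 86
game_id=90: ✗
game_id=91: ✗
away_sum = 112 + 111 + 68 + 132 + 86 = 509
—
[home_sum: venue IN ('home', 'neutral') OR home_pts <= 120]
game_id=80: ✓ → 112
game_id=81: ✓ → 114
game_id=82: ✓ → 76
game_id=83: ✓ → 119
game_id=84: ✓ → 63
game_id=85: ✓ → 111
game_id=86: ✓ → 104
game_id=87: ✓ → 68
game_id=88: ✗
game_id=89: ✓ → 86
game_id=90: ✓ → 93
game_id=91: ✓ → 71
home_sum = 112 + 114 + 76 + 119 + 63 + 111 + 104 + 68 + 86 + 93 + 71 = 1017
—
[attendance_sum: attendance <= 11270 AND home_pts > 81]
game_id=80: ✗
game_id=81: ✗
game_id=82: ✗
game_id=83: ✗
game_id=84: ✗
game_id=85: ✗
game_id=86: ✗
game_id=87: ✓ → 68
game_id=88: ✓ → 132
game_id=89: ✓ → 86
game_id=90: ✗
game_id=91: ✓ → 71
attendance_sum = 68 + 132 + 86 + 71 = 357

away_sum=509, home_sum=1017, attendance_sum=357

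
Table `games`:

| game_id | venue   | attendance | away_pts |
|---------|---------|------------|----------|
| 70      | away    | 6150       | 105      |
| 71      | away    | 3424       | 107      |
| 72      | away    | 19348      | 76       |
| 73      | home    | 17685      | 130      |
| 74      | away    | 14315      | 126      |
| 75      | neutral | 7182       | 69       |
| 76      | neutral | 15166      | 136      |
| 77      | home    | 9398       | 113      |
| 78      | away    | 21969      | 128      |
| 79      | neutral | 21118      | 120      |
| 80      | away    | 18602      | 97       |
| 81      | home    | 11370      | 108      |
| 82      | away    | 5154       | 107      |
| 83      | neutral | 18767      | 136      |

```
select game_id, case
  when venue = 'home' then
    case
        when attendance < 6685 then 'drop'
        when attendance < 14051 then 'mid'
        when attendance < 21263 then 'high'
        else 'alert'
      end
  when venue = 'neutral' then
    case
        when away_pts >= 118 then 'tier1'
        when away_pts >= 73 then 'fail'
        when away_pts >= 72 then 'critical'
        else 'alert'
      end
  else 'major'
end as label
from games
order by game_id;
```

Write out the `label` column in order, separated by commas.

major, major, major, high, major, alert, tier1, mid, major, tier1, major, mid, major, tier1

game_id=70: venue='away' → outer ELSE → major
game_id=71: venue='away' → outer ELSE → major
game_id=72: venue='away' → outer ELSE → major
game_id=73: venue='home' → inner[attendance < 21263] → high
game_id=74: venue='away' → outer ELSE → major
game_id=75: venue='neutral' → inner[ELSE] → alert
game_id=76: venue='neutral' → inner[away_pts >= 118] → tier1
game_id=77: venue='home' → inner[attendance < 14051] → mid
game_id=78: venue='away' → outer ELSE → major
game_id=79: venue='neutral' → inner[away_pts >= 118] → tier1
game_id=80: venue='away' → outer ELSE → major
game_id=81: venue='home' → inner[attendance < 14051] → mid
game_id=82: venue='away' → outer ELSE → major
game_id=83: venue='neutral' → inner[away_pts >= 118] → tier1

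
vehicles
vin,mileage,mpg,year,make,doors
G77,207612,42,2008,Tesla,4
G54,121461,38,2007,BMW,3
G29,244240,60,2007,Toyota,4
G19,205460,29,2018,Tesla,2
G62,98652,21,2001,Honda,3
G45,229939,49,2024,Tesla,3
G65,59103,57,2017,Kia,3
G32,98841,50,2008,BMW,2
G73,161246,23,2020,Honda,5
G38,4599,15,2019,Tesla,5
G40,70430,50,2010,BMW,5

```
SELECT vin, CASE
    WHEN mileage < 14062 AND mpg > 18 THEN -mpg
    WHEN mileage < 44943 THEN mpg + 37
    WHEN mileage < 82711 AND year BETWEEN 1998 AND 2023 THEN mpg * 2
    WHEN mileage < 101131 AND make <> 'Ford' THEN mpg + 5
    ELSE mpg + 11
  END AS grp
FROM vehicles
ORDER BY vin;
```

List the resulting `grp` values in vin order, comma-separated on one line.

40, 71, 55, 52, 100, 60, 49, 26, 114, 34, 53

vin=G19: ELSE → 40
vin=G29: ELSE → 71
vin=G32: mileage < 101131 AND make <> 'Ford' → 55
vin=G38: mileage < 44943 → 52
vin=G40: mileage < 82711 AND year BETWEEN 1998 AND 2023 → 100
vin=G45: ELSE → 60
vin=G54: ELSE → 49
vin=G62: mileage < 101131 AND make <> 'Ford' → 26
vin=G65: mileage < 82711 AND year BETWEEN 1998 AND 2023 → 114
vin=G73: ELSE → 34
vin=G77: ELSE → 53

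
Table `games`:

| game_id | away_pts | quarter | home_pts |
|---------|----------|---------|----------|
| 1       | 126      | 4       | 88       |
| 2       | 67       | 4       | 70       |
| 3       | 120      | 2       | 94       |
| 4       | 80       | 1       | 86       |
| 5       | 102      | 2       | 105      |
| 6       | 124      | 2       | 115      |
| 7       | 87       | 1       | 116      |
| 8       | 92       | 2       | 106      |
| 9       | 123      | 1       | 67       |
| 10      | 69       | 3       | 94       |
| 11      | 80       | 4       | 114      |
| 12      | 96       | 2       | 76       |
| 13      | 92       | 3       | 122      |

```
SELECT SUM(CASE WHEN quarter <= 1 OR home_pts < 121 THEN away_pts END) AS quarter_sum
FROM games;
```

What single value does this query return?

1166

game_id=1: ✓ → 126
game_id=2: ✓ → 67
game_id=3: ✓ → 120
game_id=4: ✓ → 80
game_id=5: ✓ → 102
game_id=6: ✓ → 124
game_id=7: ✓ → 87
game_id=8: ✓ → 92
game_id=9: ✓ → 123
game_id=10: ✓ → 69
game_id=11: ✓ → 80
game_id=12: ✓ → 96
game_id=13: ✗
quarter_sum = 126 + 67 + 120 + 80 + 102 + 124 + 87 + 92 + 123 + 69 + 80 + 96 = 1166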